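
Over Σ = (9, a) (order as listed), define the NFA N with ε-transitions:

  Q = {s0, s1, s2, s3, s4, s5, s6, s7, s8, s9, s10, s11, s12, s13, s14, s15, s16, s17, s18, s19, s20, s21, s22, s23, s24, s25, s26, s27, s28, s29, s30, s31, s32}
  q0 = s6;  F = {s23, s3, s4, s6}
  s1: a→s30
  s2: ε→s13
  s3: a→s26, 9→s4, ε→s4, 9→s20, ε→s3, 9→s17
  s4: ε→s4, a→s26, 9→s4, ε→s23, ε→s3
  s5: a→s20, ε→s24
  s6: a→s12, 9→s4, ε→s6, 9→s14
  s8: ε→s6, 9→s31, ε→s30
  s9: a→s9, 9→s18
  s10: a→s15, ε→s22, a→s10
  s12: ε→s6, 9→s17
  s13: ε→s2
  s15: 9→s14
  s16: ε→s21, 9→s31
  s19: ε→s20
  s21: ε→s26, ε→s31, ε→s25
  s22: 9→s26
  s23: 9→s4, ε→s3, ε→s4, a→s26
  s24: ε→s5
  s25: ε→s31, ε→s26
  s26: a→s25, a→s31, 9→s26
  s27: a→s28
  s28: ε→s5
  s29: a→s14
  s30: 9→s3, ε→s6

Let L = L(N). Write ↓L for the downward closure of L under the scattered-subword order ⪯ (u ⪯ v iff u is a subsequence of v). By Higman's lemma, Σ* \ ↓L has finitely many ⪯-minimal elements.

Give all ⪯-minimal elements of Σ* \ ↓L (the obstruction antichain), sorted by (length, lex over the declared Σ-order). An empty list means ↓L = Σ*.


|Q|=33, |F|=4, |δ|=53 (25 ε).
min D↑ (3 st, q0=0, F={2}): 0:9→1,a→0 1:9→1,a→2 2:9→2,a→2 (ε-aug+det+¬).
'9a': N↓-sim [11, 9, 3] end={s25,s26,s31} ∉↓L; 2/2 deletions ∈↓L.
1 minimals (antichain).

Antichain: [9a].


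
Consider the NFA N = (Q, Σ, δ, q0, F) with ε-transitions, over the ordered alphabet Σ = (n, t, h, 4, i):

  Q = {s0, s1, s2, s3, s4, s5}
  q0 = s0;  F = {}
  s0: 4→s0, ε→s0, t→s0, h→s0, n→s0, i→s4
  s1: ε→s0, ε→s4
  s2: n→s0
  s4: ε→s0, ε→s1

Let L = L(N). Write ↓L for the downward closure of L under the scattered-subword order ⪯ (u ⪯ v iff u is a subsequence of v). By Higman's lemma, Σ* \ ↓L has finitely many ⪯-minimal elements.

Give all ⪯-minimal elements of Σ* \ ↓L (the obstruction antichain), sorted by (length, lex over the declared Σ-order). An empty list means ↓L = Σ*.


min(Σ*\↓L) = [ε].

|Q|=6, |F|=0, |δ|=11 (5 ε).
min D↑ (1 st, q0=0, F={0}): 0:n→0,t→0,h→0,4→0,i→0 [Hopcroft].
ε ∈ L(D↑) — L = ∅.


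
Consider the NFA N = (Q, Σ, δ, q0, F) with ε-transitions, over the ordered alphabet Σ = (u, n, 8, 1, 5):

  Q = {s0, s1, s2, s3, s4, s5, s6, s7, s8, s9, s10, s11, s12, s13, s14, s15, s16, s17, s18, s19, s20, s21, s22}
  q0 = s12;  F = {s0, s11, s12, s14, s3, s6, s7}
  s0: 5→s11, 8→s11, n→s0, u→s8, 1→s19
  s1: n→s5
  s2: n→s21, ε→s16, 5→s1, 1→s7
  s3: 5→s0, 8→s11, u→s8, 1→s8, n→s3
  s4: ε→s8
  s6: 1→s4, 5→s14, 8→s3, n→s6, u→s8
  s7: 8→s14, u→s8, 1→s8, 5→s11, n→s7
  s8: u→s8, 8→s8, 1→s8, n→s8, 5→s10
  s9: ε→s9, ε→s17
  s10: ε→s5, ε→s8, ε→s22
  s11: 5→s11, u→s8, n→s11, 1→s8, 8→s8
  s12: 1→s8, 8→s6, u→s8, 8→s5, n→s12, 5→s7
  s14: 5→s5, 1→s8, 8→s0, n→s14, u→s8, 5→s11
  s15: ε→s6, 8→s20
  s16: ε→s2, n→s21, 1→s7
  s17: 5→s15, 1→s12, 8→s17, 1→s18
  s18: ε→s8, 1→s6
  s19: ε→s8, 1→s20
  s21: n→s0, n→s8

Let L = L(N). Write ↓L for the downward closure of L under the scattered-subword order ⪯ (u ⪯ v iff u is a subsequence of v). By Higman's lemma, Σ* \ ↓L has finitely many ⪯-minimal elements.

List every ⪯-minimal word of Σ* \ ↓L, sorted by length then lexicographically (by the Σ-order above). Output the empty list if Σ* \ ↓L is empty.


|Q|=23, |F|=7, |δ|=68 (11 ε).
min D↑ (8 st, q0=0, F={1}): 0:u→1,n→0,8→2,1→1,5→3 1:u→1,n→1,8→1,1→1,5→1 2:u→1,n→2,8→4,1→1,5→5 3:u→1,n→3,8→5,1→1,5→6 4:u→1,n→4,8→6,1→1,5→7 5:u→1,n→5,8→7,1→1,5→6 6:u→1,n→6,8→1,1→1,5→6 7:u→1,n→7,8→6,1→1,5→6 (ε-aug+det+¬).
'u': run [14, 4] end={s10,s22,s5,s8} — reject; 1/1 single-dels accept.
'1': N↓-sim [14, 7] end={s10,s19,s20,s22,s4,s5,s8} rej; 1/1 single-dels accept.
'558': N↓-sim [14, 10, 5, 4] end={s10,s22,s5,s8} rej; 3/3 deletions ∈↓L.
'8888': run [14, 12, 9, 5, 4] end={s10,s22,s5,s8} ∉↓L; 4/4 deletions ∈↓L.
4 words, ⪯-incomp.

Antichain: [u, 1, 558, 8888].


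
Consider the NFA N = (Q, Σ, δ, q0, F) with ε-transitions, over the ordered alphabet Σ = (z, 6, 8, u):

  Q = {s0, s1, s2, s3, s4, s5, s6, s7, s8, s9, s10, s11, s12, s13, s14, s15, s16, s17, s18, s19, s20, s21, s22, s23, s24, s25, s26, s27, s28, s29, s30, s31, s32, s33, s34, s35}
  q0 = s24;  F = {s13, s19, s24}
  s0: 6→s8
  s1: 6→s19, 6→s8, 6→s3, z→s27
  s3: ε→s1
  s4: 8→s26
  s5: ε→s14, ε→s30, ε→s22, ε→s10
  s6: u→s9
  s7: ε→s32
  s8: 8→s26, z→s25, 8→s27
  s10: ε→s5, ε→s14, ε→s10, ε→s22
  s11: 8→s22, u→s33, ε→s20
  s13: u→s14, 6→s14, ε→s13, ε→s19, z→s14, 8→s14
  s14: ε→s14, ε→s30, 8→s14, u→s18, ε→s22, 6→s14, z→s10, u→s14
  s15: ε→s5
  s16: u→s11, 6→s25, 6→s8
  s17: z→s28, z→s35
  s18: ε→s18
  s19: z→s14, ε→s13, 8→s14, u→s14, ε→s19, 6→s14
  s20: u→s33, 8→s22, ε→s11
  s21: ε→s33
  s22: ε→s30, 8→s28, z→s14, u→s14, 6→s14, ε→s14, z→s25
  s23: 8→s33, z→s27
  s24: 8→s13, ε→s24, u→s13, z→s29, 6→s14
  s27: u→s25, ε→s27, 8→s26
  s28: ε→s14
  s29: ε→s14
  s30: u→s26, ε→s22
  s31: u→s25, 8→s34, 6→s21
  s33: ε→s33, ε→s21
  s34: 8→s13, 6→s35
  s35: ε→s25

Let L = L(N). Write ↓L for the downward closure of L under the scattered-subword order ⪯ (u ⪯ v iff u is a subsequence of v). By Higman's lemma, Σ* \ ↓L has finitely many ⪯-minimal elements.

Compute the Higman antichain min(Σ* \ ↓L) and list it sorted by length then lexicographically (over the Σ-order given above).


|Q|=36, |F|=3, |δ|=83 (32 ε).
min D↑ (3 st, q0=0, F={1}): 0:z→1,6→1,8→2,u→2 1:z→1,6→1,8→1,u→1 2:z→1,6→1,8→1,u→1.
'z': N↓-sim [13, 10] end={s10,s14,s18,s22,s25,s26,s28,s29,s30,s5} rej; 1/1 single-dels accept.
'6': run [13, 9] end={s10,s14,s18,s22,s25,s26,s28,s30,s5} rej; 1/1 del acc.
'88': |S_i|=[13, 11, 9] end={s10,s14,s18,s22,s25,s26,s28,s30,s5} rej; 2/2 deletions ∈↓L.
'8u': |S_i|=[13, 11, 9] end={s10,s14,s18,s22,s25,s26,s28,s30,s5} ∉↓L; 2/2 del acc.
'u8': run [13, 11, 9] end={s10,s14,s18,s22,s25,s26,s28,s30,s5} ∉↓L; 2/2 del acc.
'uu': run [13, 11, 9] end={s10,s14,s18,s22,s25,s26,s28,s30,s5} rej; 2/2 single-dels accept.
6 words, ⪯-incomp.

Antichain: [z, 6, 88, 8u, u8, uu].


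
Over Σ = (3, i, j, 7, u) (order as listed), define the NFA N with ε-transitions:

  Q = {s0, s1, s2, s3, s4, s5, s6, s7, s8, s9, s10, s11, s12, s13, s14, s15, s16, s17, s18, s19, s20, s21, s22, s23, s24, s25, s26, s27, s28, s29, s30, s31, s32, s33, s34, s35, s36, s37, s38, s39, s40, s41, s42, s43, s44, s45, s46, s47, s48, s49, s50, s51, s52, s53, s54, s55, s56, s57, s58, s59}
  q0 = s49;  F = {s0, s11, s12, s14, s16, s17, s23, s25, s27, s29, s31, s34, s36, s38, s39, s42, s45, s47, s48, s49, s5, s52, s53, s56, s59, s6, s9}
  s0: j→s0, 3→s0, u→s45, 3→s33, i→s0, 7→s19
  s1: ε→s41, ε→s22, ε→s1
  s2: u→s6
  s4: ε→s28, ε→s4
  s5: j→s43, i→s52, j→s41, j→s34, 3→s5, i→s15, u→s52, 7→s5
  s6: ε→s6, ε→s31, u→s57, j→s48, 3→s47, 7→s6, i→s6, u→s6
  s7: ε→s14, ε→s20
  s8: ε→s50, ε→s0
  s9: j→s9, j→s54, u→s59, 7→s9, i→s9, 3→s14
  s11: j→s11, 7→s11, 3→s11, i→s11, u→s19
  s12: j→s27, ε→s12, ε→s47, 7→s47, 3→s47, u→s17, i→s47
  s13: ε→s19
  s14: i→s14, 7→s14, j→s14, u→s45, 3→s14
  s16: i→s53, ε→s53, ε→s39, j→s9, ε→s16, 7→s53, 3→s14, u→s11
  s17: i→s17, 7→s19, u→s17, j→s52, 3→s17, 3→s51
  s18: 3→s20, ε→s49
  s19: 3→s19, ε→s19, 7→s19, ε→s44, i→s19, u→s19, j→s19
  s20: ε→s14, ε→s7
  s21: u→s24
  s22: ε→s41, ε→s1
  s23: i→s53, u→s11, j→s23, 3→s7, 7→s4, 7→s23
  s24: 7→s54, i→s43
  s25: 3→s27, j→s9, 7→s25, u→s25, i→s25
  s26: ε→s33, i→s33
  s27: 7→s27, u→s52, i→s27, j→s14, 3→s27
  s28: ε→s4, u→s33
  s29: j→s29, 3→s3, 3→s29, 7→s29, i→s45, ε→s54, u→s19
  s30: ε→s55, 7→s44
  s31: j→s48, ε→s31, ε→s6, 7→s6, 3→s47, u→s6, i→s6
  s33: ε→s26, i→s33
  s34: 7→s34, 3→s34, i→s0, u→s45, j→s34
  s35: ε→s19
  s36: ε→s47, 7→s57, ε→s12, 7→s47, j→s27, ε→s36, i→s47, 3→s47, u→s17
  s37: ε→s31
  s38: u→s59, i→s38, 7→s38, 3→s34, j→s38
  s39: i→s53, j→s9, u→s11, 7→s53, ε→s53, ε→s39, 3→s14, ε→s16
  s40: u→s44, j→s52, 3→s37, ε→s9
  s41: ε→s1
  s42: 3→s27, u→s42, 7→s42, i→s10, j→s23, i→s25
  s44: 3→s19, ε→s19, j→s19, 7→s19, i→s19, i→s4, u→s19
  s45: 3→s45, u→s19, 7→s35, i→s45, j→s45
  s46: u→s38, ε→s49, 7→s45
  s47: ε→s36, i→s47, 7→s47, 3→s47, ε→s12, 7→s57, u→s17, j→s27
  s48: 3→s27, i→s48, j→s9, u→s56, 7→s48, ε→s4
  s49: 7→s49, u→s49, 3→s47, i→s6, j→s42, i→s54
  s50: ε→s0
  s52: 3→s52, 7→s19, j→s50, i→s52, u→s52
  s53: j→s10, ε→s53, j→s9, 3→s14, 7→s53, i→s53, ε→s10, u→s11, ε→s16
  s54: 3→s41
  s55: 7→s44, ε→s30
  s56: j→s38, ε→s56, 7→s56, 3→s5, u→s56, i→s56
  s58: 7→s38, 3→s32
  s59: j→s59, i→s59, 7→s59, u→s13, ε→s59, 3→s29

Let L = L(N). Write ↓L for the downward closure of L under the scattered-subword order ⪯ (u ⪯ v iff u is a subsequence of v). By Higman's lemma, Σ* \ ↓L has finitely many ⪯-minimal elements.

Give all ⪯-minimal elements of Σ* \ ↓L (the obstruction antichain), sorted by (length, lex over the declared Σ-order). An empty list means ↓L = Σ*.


A = [3u7, jjuu, iju3i7].

|Q|=60, |F|=27, |δ|=231 (53 ε).
min D↑ (23 st, q0=0, F={11}): 0:3→1,i→2,j→3,7→0,u→0 1:3→1,i→1,j→4,7→1,u→5 2:3→1,i→2,j→6,7→2,u→2 3:3→4,i→7,j→8,7→3,u→3 4:3→4,i→4,j→9,7→4,u→10 5:3→5,i→5,j→10,7→11,u→5 6:3→4,i→6,j→12,7→6,u→13 7:3→4,i→7,j→12,7→7,u→7 8:3→9,i→14,j→8,7→8,u→15 9:3→9,i→9,j→9,7→9,u→16 10:3→10,i→10,j→17,7→11,u→10 11:3→11,i→11,j→11,7→11,u→11 12:3→9,i→12,j→12,7→12,u→18 13:3→19,i→13,j→20,7→13,u→13 14:3→9,i→14,j→12,7→14,u→15 15:3→15,i→15,j→15,7→15,u→11 16:3→16,i→16,j→16,7→11,u→11 17:3→17,i→17,j→17,7→11,u→16 18:3→21,i→18,j→18,7→18,u→11 19:3→19,i→10,j→22,7→19,u→10 20:3→22,i→20,j→20,7→20,u→18 21:3→21,i→16,j→21,7→21,u→11 22:3→22,i→17,j→22,7→22,u→16 (ε-aug+det+¬).
'3u7': run [48, 32, 13, 7] end={s19,s26,s28,s33,s35,s4,s44} — reject; 3/3 deletions ∈↓L.
'jjuu': run [48, 39, 31, 17, 7] end={s13,s19,s26,s28,s33,s4,s44} rej; 4/4 single-dels accept.
'iju3i7': run [48, 43, 31, 25, 21, 12, 7] end={s19,s26,s28,s33,s35,s4,s44} — reject; 6/6 single-dels accept.
3 minimals (antichain).


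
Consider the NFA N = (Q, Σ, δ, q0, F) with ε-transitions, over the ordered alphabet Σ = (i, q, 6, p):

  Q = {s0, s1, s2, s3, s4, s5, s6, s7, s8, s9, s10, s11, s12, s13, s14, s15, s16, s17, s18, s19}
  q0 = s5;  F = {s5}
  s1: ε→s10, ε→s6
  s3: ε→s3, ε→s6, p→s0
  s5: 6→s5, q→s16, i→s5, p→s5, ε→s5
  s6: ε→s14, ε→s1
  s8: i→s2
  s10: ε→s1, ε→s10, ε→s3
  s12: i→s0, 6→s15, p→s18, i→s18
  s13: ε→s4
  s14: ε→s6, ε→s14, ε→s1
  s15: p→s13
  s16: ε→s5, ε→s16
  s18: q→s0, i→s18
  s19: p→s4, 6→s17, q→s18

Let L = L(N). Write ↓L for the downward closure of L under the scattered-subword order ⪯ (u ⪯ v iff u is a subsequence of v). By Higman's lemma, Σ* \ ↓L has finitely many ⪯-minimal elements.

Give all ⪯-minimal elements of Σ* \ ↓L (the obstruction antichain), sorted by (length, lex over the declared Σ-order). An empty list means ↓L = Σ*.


|Q|=20, |F|=1, |δ|=32 (16 ε).
min D↑ (1 st, q0=0, F={}): 0:i→0,q→0,6→0,p→0.
L(D↑) = ∅; no obstructions.

A = [].


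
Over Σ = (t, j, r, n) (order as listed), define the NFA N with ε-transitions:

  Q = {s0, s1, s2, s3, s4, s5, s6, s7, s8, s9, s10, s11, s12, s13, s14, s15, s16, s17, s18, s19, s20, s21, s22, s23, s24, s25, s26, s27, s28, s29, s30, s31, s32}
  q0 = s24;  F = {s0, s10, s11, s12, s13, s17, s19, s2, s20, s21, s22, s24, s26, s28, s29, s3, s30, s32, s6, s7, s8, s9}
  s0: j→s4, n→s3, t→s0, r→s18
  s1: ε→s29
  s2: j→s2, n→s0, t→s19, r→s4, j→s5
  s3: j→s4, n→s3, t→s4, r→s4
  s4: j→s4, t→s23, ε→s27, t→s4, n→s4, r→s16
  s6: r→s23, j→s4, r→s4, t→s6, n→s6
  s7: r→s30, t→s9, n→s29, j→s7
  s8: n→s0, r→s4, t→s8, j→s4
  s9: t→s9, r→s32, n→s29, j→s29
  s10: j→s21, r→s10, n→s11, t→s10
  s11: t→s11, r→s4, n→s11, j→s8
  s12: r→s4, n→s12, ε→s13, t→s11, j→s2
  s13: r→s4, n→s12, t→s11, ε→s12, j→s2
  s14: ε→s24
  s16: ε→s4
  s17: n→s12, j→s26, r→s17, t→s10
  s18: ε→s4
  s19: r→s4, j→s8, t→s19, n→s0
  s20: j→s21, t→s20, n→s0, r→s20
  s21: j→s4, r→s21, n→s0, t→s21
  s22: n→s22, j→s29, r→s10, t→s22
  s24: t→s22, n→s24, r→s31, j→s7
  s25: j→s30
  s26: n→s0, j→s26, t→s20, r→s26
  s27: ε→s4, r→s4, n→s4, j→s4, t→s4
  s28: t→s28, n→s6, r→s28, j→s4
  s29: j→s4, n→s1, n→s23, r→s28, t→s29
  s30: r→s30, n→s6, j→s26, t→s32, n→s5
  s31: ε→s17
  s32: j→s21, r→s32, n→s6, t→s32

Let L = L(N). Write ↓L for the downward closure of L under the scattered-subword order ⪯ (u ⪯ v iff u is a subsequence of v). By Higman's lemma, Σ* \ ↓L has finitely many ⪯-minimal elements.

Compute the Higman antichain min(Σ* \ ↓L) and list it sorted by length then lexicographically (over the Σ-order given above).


|Q|=33, |F|=22, |δ|=111 (9 ε).
min D↑ (22 st, q0=0, F={10}): 0:t→1,j→2,r→3,n→0 1:t→1,j→4,r→5,n→1 2:t→6,j→2,r→7,n→4 3:t→5,j→8,r→3,n→9 4:t→4,j→10,r→11,n→4 5:t→5,j→12,r→5,n→13 6:t→6,j→4,r→14,n→4 7:t→14,j→8,r→7,n→15 8:t→16,j→8,r→8,n→17 9:t→13,j→18,r→10,n→9 10:t→10,j→10,r→10,n→10 11:t→11,j→10,r→11,n→15 12:t→12,j→10,r→12,n→17 13:t→13,j→19,r→10,n→13 14:t→14,j→12,r→14,n→15 15:t→15,j→10,r→10,n→15 16:t→16,j→12,r→16,n→17 17:t→17,j→10,r→10,n→20 18:t→21,j→18,r→10,n→17 19:t→19,j→10,r→10,n→17 20:t→10,j→10,r→10,n→20 21:t→21,j→19,r→10,n→17 (ε-aug+det+¬).
'tjj': N↓-sim [30, 20, 13, 4] end={s16,s23,s27,s4} ∉↓L; 3/3 single-dels accept.
'jnj': |S_i|=[30, 22, 12, 4] end={s16,s23,s27,s4} rej; 3/3 single-dels accept.
'rnr': run [30, 24, 15, 5] end={s16,s18,s23,s27,s4} ∉↓L; 3/3 del acc.
'rjnnt': N↓-sim [30, 24, 14, 7, 5, 4] end={s16,s23,s27,s4} — reject; 5/5 deletions ∈↓L.
4 obstructions.

min(Σ*\↓L) = [tjj, jnj, rnr, rjnnt].


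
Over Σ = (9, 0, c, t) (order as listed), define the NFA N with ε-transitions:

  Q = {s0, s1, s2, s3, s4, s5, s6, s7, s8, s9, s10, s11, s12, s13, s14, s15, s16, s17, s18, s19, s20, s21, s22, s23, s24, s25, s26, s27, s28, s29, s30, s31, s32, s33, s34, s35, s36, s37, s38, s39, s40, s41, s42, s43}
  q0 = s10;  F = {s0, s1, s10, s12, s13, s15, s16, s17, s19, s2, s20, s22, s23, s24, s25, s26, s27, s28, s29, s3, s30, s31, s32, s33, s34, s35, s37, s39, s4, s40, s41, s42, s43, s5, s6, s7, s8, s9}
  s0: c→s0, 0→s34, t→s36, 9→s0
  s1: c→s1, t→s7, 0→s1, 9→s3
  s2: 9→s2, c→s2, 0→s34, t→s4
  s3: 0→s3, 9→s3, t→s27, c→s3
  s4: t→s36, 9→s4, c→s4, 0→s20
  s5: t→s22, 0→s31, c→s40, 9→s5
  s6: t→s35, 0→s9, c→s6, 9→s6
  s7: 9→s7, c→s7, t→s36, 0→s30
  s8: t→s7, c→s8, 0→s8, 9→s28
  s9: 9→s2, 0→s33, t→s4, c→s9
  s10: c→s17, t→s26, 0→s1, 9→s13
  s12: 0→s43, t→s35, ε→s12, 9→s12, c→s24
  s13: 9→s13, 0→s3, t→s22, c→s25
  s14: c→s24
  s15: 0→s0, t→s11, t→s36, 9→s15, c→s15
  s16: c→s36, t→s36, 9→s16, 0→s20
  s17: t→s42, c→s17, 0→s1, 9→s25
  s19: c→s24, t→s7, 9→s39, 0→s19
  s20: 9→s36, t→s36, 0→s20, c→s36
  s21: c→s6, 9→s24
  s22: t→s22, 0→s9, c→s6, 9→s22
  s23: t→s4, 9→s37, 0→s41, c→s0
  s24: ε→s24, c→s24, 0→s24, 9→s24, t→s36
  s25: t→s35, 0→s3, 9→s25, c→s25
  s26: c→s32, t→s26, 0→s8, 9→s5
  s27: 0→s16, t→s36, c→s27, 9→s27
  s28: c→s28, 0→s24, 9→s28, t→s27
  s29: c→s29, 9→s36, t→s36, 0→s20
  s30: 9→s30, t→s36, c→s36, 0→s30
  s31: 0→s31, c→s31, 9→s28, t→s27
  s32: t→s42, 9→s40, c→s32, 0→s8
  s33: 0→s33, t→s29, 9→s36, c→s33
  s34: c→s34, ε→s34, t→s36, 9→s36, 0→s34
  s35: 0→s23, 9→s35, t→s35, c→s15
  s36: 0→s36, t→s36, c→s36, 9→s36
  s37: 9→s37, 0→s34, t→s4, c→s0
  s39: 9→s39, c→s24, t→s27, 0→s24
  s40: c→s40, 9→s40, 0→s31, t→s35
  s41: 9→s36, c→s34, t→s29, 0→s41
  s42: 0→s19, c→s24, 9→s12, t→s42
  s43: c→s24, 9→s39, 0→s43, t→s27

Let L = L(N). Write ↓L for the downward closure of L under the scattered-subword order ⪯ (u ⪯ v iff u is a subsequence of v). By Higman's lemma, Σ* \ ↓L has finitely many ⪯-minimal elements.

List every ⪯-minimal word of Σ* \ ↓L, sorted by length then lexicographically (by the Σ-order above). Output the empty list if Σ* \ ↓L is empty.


min(Σ*\↓L) = [0tt, 0t0c, ctct, 9t009, t090t].

|Q|=44, |F|=38, |δ|=163 (3 ε).
min D↑ (39 st, q0=0, F={18}): 0:9→1,0→2,c→3,t→4 1:9→1,0→5,c→6,t→7 2:9→5,0→2,c→2,t→8 3:9→6,0→2,c→3,t→9 4:9→10,0→11,c→12,t→4 5:9→5,0→5,c→5,t→13 6:9→6,0→5,c→6,t→14 7:9→7,0→15,c→16,t→7 8:9→8,0→17,c→8,t→18 9:9→19,0→20,c→21,t→9 10:9→10,0→22,c→23,t→7 11:9→24,0→11,c→11,t→8 12:9→23,0→11,c→12,t→9 13:9→13,0→25,c→13,t→18 14:9→14,0→26,c→27,t→14 15:9→28,0→29,c→15,t→30 16:9→16,0→15,c→16,t→14 17:9→17,0→17,c→18,t→18 18:9→18,0→18,c→18,t→18 19:9→19,0→31,c→21,t→14 20:9→32,0→20,c→21,t→8 21:9→21,0→21,c→21,t→18 22:9→24,0→22,c→22,t→13 23:9→23,0→22,c→23,t→14 24:9→24,0→21,c→24,t→13 25:9→25,0→33,c→18,t→18 26:9→34,0→35,c→36,t→30 27:9→27,0→36,c→27,t→18 28:9→28,0→37,c→28,t→30 29:9→18,0→29,c→29,t→38 30:9→30,0→33,c→30,t→18 31:9→32,0→31,c→21,t→13 32:9→32,0→21,c→21,t→13 33:9→18,0→33,c→18,t→18 34:9→34,0→37,c→36,t→30 35:9→18,0→35,c→37,t→38 36:9→36,0→37,c→36,t→18 37:9→18,0→37,c→37,t→18 38:9→18,0→33,c→38,t→18.
'0tt': |S_i|=[40, 25, 8, 1] end={s36} rej; 3/3 deletions ∈↓L.
'0t0c': N↓-sim [40, 25, 8, 4, 1] end={s36} rej; 4/4 del acc.
'ctct': |S_i|=[40, 35, 22, 13, 2] end={s11,s36} — reject; 4/4 del acc.
'9t009': N↓-sim [40, 32, 19, 13, 6, 1] end={s36} ∉↓L; 5/5 single-dels accept.
't090t': |S_i|=[40, 34, 23, 14, 6, 1] end={s36} — reject; 5/5 deletions ∈↓L.
5 words, ⪯-incomp.


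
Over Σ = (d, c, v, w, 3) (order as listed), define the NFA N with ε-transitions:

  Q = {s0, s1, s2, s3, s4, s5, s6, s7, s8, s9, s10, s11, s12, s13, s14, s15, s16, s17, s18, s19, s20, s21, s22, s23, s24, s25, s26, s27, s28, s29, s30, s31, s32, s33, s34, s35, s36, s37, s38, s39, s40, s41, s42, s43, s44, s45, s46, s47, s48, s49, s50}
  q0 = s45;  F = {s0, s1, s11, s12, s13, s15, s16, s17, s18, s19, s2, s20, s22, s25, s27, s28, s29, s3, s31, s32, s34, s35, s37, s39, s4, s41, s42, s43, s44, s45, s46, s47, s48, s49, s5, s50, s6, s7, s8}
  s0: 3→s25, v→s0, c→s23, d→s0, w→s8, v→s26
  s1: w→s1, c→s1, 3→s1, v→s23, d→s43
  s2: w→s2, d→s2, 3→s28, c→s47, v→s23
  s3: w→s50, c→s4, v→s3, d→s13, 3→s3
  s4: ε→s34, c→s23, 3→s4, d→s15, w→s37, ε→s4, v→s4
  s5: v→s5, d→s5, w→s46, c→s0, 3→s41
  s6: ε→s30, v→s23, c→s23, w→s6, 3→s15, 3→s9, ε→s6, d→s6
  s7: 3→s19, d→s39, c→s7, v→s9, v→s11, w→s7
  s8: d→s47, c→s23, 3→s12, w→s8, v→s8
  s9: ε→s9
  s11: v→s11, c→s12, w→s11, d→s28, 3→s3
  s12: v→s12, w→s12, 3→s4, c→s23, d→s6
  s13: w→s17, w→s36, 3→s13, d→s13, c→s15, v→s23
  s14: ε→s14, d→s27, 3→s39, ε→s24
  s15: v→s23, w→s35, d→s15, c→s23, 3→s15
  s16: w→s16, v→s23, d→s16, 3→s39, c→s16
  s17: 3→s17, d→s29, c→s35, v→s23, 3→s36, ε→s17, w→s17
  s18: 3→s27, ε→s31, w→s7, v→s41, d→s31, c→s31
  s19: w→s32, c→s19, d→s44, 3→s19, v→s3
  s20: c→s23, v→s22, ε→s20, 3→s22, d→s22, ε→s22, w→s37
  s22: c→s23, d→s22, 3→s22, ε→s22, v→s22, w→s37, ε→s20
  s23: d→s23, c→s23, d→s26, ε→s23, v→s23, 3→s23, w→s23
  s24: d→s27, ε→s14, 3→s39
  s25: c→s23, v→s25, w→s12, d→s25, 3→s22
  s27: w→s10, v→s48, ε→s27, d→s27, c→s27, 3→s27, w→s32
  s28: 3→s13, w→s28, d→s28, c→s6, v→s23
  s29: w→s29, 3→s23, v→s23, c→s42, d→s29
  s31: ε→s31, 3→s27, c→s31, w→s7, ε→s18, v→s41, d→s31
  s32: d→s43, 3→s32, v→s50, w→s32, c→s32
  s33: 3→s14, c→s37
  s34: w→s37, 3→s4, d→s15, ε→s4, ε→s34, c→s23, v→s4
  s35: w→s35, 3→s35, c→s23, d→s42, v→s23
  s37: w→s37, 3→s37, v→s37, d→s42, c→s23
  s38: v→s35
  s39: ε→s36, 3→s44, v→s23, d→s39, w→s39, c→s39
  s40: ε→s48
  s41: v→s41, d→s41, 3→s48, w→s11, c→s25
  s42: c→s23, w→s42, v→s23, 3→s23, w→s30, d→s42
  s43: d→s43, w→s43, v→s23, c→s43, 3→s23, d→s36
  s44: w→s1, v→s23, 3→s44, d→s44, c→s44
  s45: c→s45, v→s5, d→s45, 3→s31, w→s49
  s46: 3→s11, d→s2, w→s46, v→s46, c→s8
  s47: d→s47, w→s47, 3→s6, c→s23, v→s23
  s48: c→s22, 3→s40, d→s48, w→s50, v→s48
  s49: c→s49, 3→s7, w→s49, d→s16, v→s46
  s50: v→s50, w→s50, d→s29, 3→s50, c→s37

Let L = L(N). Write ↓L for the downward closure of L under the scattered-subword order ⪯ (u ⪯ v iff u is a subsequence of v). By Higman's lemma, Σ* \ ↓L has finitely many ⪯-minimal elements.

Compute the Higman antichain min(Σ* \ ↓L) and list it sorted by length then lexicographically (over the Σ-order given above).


A = [vcc, wdv, 33wd3].

|Q|=51, |F|=39, |δ|=238 (22 ε).
min D↑ (37 st, q0=0, F={10}): 0:d→0,c→0,v→1,w→2,3→3 1:d→1,c→4,v→1,w→5,3→6 2:d→7,c→2,v→5,w→2,3→8 3:d→3,c→3,v→6,w→8,3→9 4:d→4,c→10,v→4,w→11,3→12 5:d→13,c→11,v→5,w→5,3→14 6:d→6,c→12,v→6,w→14,3→15 7:d→7,c→7,v→10,w→7,3→16 8:d→16,c→8,v→14,w→8,3→17 9:d→9,c→9,v→15,w→18,3→9 10:d→10,c→10,v→10,w→10,3→10 11:d→19,c→10,v→11,w→11,3→20 12:d→12,c→10,v→12,w→20,3→21 13:d→13,c→19,v→10,w→13,3→22 14:d→22,c→20,v→14,w→14,3→23 15:d→15,c→21,v→15,w→24,3→15 16:d→16,c→16,v→10,w→16,3→25 17:d→25,c→17,v→23,w→18,3→17 18:d→26,c→18,v→24,w→18,3→18 19:d→19,c→10,v→10,w→19,3→27 20:d→27,c→10,v→20,w→20,3→28 21:d→21,c→10,v→21,w→29,3→21 22:d→22,c→27,v→10,w→22,3→30 23:d→30,c→28,v→23,w→24,3→23 24:d→31,c→29,v→24,w→24,3→24 25:d→25,c→25,v→10,w→32,3→25 26:d→26,c→26,v→10,w→26,3→10 27:d→27,c→10,v→10,w→27,3→33 28:d→33,c→10,v→28,w→29,3→28 29:d→34,c→10,v→29,w→29,3→29 30:d→30,c→33,v→10,w→35,3→30 31:d→31,c→34,v→10,w→31,3→10 32:d→26,c→32,v→10,w→32,3→32 33:d→33,c→10,v→10,w→36,3→33 34:d→34,c→10,v→10,w→34,3→10 35:d→31,c→36,v→10,w→35,3→35 36:d→34,c→10,v→10,w→36,3→36 (ε-aug+det+¬).
'vcc': N↓-sim [46, 32, 18, 2] end={s23,s26} — reject; 3/3 del acc.
'wdv': run [46, 34, 20, 2] end={s23,s26} rej; 3/3 deletions ∈↓L.
'33wd3': run [46, 37, 27, 14, 7, 2] end={s23,s26} — reject; 5/5 deletions ∈↓L.
3 words, ⪯-incomp.


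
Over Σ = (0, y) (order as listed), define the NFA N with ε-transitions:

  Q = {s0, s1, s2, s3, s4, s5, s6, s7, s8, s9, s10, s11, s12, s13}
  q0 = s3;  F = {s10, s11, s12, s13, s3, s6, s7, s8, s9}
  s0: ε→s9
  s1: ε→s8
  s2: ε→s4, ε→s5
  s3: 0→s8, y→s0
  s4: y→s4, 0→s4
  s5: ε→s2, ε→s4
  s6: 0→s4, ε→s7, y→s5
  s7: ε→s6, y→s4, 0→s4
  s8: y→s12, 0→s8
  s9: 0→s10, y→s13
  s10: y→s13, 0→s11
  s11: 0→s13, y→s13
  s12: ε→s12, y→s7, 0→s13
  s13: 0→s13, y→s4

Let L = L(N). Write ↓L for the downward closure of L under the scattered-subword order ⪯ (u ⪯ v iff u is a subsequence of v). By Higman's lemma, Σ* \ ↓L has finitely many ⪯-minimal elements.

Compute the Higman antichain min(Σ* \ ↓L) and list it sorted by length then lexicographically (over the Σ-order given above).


min(Σ*\↓L) = [yyy, 0y0y, 0yy0, y000y].

|Q|=14, |F|=9, |δ|=29 (9 ε).
min D↑ (9 st, q0=0, F={8}): 0:0→1,y→2 1:0→1,y→3 2:0→4,y→5 3:0→5,y→6 4:0→7,y→5 5:0→5,y→8 6:0→8,y→8 7:0→5,y→5 8:0→8,y→8 (ε-aug+det+¬).
'yyy': run [13, 11, 6, 3] end={s2,s4,s5} — reject; 3/3 deletions ∈↓L.
'0y0y': run [13, 10, 7, 2, 1] end={s4} rej; 4/4 del acc.
'0yy0': run [13, 10, 7, 5, 1] end={s4} rej; 4/4 del acc.
'y000y': |S_i|=[13, 11, 4, 3, 2, 1] end={s4} ∉↓L; 5/5 deletions ∈↓L.
4 words, ⪯-incomp.


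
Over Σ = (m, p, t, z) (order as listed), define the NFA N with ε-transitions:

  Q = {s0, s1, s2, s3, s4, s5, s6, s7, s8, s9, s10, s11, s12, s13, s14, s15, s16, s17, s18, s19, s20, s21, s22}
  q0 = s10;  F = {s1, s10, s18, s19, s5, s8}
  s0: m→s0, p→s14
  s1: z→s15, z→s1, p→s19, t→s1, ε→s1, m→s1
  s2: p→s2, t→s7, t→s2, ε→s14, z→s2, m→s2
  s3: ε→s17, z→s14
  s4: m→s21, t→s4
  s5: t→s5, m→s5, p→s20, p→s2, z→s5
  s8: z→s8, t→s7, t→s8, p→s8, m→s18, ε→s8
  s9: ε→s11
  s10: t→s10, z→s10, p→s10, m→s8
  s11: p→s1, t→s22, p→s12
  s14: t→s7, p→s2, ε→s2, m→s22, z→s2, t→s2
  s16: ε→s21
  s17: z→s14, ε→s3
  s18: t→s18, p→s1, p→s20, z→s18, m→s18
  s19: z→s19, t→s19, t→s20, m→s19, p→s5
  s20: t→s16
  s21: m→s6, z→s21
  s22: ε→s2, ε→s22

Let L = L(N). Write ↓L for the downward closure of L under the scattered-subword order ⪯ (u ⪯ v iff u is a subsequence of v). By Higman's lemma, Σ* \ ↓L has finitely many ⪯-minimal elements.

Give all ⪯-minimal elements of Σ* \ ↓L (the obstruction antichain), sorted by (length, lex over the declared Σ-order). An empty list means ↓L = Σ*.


|Q|=23, |F|=6, |δ|=61 (10 ε).
min D↑ (7 st, q0=0, F={6}): 0:m→1,p→0,t→0,z→0 1:m→2,p→1,t→1,z→1 2:m→2,p→3,t→2,z→2 3:m→3,p→4,t→3,z→3 4:m→4,p→5,t→4,z→4 5:m→5,p→6,t→5,z→5 6:m→6,p→6,t→6,z→6 (ε-aug+det+¬).
'mmpppp': run [15, 14, 13, 12, 10, 9, 8] end={s14,s16,s2,s20,s21,s22,s6,s7} — reject; 6/6 del acc.
1 obstructions.

A = [mmpppp].


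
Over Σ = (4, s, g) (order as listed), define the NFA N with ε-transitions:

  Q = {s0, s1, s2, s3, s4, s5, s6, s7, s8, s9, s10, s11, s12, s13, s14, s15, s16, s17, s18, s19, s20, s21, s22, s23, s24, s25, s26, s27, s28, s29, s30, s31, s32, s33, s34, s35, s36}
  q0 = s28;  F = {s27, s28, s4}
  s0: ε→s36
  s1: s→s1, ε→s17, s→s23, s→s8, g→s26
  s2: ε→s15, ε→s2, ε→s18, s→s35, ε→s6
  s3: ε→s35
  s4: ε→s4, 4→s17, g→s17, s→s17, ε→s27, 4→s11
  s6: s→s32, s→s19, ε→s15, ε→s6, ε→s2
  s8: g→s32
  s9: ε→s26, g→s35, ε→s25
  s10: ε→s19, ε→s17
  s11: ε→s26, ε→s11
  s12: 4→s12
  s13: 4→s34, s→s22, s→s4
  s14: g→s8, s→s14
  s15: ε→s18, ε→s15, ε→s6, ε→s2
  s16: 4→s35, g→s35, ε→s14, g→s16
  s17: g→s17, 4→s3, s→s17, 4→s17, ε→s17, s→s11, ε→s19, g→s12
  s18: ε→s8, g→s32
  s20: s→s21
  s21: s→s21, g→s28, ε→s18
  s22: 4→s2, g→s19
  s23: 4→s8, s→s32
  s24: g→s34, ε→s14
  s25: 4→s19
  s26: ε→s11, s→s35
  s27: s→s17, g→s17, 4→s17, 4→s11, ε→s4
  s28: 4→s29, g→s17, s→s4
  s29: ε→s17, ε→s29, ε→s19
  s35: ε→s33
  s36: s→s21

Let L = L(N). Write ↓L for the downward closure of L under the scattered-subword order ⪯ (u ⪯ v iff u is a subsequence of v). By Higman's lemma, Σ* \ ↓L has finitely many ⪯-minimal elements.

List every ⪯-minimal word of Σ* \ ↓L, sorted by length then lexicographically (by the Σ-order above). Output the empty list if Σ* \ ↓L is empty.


|Q|=37, |F|=3, |δ|=81 (34 ε).
min D↑ (3 st, q0=0, F={1}): 0:4→1,s→2,g→1 1:4→1,s→1,g→1 2:4→1,s→1,g→1.
'4': |S_i|=[12, 9] end={s11,s12,s17,s19,s26,s29,s3,s33,s35} rej; 1/1 single-dels accept.
'g': N↓-sim [12, 8] end={s11,s12,s17,s19,s26,s3,s33,s35} ∉↓L; 1/1 single-dels accept.
'ss': |S_i|=[12, 10, 8] end={s11,s12,s17,s19,s26,s3,s33,s35} rej; 2/2 del acc.
3 minimals (antichain).

Antichain: [4, g, ss].


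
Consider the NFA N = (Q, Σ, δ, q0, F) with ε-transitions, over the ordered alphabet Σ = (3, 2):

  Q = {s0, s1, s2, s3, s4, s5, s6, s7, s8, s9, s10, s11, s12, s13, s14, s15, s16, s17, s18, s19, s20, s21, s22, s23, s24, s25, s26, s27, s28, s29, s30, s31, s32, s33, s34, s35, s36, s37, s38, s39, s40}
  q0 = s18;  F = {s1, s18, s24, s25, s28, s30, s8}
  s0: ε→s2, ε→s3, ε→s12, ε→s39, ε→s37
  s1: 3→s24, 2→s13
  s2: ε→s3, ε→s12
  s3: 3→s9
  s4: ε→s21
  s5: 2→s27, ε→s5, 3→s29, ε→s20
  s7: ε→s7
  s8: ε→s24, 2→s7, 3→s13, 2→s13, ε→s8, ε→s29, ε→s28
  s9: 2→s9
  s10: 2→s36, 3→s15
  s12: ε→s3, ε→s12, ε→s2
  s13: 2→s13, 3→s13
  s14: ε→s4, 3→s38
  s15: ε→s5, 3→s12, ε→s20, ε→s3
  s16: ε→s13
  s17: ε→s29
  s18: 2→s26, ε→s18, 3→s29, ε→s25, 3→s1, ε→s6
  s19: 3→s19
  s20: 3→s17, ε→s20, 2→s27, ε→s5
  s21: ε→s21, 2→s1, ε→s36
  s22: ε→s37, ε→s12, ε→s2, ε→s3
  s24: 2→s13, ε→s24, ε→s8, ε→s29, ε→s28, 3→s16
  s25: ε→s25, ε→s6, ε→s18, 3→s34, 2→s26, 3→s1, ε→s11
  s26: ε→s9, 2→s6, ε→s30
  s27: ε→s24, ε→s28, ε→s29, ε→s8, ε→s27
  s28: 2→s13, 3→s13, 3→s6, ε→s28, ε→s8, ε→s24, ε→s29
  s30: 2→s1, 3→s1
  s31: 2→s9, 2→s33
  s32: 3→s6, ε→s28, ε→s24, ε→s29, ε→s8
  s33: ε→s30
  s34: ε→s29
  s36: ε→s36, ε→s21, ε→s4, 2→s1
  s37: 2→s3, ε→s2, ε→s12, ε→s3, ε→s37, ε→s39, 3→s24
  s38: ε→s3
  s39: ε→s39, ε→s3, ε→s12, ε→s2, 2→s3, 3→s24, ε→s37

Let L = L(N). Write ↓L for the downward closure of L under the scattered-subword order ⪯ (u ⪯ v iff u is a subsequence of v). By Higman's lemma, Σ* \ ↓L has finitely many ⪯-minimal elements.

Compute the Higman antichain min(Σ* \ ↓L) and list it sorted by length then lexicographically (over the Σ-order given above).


|Q|=41, |F|=7, |δ|=115 (74 ε).
min D↑ (5 st, q0=0, F={4}): 0:3→1,2→2 1:3→3,2→4 2:3→1,2→1 3:3→4,2→4 4:3→4,2→4.
'32': run [16, 10, 2] end={s13,s7} ∉↓L; 2/2 deletions ∈↓L.
'333': |S_i|=[16, 10, 8, 3] end={s13,s16,s6} rej; 3/3 del acc.
'222': run [16, 12, 10, 3] end={s13,s7,s9} ∉↓L; 3/3 deletions ∈↓L.
'2233': |S_i|=[16, 12, 10, 8, 3] end={s13,s16,s6} ∉↓L; 4/4 deletions ∈↓L.
4 words, ⪯-incomp.

Antichain: [32, 333, 222, 2233].


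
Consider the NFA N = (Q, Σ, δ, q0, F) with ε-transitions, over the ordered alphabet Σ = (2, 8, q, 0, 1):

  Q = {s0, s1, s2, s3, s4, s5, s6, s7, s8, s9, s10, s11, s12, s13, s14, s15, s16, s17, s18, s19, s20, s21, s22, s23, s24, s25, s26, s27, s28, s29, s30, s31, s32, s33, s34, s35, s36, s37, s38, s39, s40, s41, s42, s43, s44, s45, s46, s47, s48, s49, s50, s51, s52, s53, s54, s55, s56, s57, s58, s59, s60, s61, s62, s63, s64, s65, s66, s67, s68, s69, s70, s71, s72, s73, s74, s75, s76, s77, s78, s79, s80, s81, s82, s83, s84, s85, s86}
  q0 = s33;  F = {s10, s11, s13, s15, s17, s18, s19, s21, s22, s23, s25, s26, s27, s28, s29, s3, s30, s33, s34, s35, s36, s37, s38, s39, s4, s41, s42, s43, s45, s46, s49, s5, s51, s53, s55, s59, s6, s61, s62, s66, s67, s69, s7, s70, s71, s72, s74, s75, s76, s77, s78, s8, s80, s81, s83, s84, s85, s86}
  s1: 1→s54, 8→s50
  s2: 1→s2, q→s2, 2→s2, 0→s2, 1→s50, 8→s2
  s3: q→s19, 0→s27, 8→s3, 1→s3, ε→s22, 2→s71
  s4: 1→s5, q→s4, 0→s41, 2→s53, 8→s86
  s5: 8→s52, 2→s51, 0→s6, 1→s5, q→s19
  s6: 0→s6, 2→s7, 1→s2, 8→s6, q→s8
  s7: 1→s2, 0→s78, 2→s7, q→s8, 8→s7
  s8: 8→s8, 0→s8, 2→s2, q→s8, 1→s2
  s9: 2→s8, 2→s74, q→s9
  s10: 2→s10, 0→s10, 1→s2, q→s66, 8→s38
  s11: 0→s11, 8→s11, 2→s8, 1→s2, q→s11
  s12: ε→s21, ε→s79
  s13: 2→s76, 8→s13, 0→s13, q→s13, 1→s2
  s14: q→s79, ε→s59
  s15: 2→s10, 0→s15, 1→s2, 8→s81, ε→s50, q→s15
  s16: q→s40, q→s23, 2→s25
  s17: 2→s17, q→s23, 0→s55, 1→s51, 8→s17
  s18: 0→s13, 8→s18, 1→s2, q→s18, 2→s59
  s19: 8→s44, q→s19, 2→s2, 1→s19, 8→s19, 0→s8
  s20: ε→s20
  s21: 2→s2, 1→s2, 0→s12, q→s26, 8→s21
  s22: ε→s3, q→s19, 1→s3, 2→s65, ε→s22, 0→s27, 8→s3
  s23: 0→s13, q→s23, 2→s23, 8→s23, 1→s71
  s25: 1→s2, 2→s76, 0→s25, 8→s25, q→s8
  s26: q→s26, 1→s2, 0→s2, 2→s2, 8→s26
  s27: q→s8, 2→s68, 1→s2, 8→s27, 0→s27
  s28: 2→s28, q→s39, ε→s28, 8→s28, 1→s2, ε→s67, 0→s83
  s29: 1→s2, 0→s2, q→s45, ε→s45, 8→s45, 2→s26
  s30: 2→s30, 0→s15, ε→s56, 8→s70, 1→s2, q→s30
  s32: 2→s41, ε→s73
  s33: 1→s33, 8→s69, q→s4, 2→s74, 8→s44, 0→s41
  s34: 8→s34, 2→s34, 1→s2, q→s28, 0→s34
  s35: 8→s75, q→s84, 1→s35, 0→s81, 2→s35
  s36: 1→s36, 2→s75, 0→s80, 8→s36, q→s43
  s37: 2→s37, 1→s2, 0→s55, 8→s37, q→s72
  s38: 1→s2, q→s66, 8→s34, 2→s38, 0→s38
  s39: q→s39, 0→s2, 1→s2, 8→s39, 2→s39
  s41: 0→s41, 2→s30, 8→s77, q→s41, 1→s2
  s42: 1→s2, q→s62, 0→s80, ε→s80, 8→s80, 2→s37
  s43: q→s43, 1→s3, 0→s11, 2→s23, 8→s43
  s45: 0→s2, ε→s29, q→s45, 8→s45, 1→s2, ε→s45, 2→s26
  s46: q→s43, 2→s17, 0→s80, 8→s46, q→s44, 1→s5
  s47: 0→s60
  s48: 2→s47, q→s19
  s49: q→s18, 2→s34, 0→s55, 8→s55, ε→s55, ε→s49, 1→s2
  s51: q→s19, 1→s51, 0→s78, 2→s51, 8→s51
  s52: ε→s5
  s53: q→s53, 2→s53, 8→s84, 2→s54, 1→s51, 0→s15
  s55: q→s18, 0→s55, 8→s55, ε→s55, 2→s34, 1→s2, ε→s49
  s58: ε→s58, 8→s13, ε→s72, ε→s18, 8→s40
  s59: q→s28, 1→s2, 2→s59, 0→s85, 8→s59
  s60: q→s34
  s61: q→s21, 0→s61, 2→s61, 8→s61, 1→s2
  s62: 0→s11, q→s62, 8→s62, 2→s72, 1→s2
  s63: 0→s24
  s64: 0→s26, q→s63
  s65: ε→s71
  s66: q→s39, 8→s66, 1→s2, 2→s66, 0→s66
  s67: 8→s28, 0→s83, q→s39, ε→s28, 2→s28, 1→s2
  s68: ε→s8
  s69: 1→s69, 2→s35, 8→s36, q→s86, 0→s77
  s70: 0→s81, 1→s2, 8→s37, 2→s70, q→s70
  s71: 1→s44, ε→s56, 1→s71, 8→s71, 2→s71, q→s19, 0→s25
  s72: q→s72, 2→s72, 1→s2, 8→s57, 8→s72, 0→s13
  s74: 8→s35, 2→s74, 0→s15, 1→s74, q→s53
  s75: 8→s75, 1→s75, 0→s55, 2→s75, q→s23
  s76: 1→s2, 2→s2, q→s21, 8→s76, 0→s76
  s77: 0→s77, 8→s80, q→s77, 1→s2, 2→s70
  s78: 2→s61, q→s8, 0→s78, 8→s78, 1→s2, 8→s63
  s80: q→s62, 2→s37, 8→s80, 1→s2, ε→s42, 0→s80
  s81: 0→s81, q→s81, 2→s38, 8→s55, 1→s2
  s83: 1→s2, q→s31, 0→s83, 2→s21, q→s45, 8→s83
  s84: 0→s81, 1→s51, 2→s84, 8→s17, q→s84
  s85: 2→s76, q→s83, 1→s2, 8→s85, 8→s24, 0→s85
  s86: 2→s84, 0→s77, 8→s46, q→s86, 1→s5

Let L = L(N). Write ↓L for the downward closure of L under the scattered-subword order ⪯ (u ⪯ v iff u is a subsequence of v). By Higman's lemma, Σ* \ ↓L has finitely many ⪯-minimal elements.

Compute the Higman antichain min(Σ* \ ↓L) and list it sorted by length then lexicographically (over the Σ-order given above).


min(Σ*\↓L) = [01, q1q2, 202qq0, 88q022].

|Q|=87, |F|=58, |δ|=353 (29 ε).
min D↑ (54 st, q0=0, F={13}): 0:2→1,8→2,q→3,0→4,1→0 1:2→1,8→5,q→6,0→7,1→1 2:2→5,8→8,q→9,0→10,1→2 3:2→6,8→9,q→3,0→4,1→11 4:2→12,8→10,q→4,0→4,1→13 5:2→5,8→14,q→15,0→16,1→5 6:2→6,8→15,q→6,0→7,1→17 7:2→18,8→16,q→7,0→7,1→13 8:2→14,8→8,q→19,0→20,1→8 9:2→15,8→21,q→9,0→10,1→11 10:2→22,8→20,q→10,0→10,1→13 11:2→17,8→11,q→23,0→24,1→11 12:2→12,8→22,q→12,0→7,1→13 13:2→13,8→13,q→13,0→13,1→13 14:2→14,8→14,q→25,0→26,1→14 15:2→15,8→27,q→15,0→16,1→17 16:2→28,8→26,q→16,0→16,1→13 17:2→17,8→17,q→23,0→29,1→17 18:2→18,8→28,q→30,0→18,1→13 19:2→25,8→19,q→19,0→31,1→32 20:2→33,8→20,q→34,0→20,1→13 21:2→27,8→21,q→19,0→20,1→11 22:2→22,8→33,q→22,0→16,1→13 23:2→13,8→23,q→23,0→35,1→23 24:2→36,8→24,q→35,0→24,1→13 25:2→25,8→25,q→25,0→37,1→38 26:2→39,8→26,q→40,0→26,1→13 27:2→27,8→27,q→25,0→26,1→17 28:2→28,8→39,q→30,0→28,1→13 29:2→41,8→29,q→35,0→29,1→13 30:2→30,8→30,q→42,0→30,1→13 31:2→35,8→31,q→31,0→31,1→13 32:2→38,8→32,q→23,0→43,1→32 33:2→33,8→33,q→44,0→26,1→13 34:2→44,8→34,q→34,0→31,1→13 35:2→13,8→35,q→35,0→35,1→13 36:2→36,8→36,q→35,0→29,1→13 37:2→45,8→37,q→37,0→37,1→13 38:2→38,8→38,q→23,0→46,1→38 39:2→39,8→39,q→47,0→39,1→13 40:2→48,8→40,q→40,0→37,1→13 41:2→41,8→41,q→49,0→41,1→13 42:2→42,8→42,q→42,0→13,1→13 43:2→35,8→43,q→35,0→43,1→13 44:2→44,8→44,q→44,0→37,1→13 45:2→13,8→45,q→49,0→45,1→13 46:2→45,8→46,q→35,0→46,1→13 47:2→47,8→47,q→42,0→50,1→13 48:2→48,8→48,q→47,0→51,1→13 49:2→13,8→49,q→52,0→49,1→13 50:2→49,8→50,q→53,0→50,1→13 51:2→45,8→51,q→50,0→51,1→13 52:2→13,8→52,q→52,0→13,1→13 53:2→52,8→53,q→53,0→13,1→13 (ε-aug+det+¬).
'01': |S_i|=[72, 48, 2] end={s2,s50} rej; 2/2 deletions ∈↓L.
'q1q2': N↓-sim [72, 66, 27, 9, 2] end={s2,s50} ∉↓L; 4/4 del acc.
'202qq0': N↓-sim [72, 53, 32, 22, 14, 7, 2] end={s2,s50} — reject; 6/6 deletions ∈↓L.
'88q022': run [72, 63, 55, 36, 19, 9, 2] end={s2,s50} — reject; 6/6 single-dels accept.
4 minimals (antichain).


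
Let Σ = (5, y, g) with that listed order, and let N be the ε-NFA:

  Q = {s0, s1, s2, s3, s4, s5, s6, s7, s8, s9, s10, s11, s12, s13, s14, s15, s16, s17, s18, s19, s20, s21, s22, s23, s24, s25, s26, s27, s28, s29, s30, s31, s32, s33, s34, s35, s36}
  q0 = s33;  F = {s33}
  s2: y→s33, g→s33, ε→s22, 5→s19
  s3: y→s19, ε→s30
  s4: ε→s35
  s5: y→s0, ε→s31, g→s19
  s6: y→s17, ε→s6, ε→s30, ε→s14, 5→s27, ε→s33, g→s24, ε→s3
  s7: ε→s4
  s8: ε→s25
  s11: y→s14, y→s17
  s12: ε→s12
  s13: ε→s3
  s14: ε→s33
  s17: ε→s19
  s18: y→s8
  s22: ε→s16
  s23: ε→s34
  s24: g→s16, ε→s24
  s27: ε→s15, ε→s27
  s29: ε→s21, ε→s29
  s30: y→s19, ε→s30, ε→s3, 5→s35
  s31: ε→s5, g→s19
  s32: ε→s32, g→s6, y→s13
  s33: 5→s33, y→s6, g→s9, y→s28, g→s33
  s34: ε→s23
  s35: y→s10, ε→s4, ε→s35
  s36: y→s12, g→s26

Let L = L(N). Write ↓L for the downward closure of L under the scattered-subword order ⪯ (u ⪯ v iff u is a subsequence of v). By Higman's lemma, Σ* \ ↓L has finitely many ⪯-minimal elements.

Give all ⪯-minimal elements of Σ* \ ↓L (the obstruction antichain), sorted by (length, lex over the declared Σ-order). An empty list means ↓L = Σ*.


A = [].

|Q|=37, |F|=1, |δ|=55 (29 ε).
min D↑ (1 st, q0=0, F={}): 0:5→0,y→0,g→0 [Hopcroft].
L(D↑) = ∅ ⇒ ↓L = Σ*.


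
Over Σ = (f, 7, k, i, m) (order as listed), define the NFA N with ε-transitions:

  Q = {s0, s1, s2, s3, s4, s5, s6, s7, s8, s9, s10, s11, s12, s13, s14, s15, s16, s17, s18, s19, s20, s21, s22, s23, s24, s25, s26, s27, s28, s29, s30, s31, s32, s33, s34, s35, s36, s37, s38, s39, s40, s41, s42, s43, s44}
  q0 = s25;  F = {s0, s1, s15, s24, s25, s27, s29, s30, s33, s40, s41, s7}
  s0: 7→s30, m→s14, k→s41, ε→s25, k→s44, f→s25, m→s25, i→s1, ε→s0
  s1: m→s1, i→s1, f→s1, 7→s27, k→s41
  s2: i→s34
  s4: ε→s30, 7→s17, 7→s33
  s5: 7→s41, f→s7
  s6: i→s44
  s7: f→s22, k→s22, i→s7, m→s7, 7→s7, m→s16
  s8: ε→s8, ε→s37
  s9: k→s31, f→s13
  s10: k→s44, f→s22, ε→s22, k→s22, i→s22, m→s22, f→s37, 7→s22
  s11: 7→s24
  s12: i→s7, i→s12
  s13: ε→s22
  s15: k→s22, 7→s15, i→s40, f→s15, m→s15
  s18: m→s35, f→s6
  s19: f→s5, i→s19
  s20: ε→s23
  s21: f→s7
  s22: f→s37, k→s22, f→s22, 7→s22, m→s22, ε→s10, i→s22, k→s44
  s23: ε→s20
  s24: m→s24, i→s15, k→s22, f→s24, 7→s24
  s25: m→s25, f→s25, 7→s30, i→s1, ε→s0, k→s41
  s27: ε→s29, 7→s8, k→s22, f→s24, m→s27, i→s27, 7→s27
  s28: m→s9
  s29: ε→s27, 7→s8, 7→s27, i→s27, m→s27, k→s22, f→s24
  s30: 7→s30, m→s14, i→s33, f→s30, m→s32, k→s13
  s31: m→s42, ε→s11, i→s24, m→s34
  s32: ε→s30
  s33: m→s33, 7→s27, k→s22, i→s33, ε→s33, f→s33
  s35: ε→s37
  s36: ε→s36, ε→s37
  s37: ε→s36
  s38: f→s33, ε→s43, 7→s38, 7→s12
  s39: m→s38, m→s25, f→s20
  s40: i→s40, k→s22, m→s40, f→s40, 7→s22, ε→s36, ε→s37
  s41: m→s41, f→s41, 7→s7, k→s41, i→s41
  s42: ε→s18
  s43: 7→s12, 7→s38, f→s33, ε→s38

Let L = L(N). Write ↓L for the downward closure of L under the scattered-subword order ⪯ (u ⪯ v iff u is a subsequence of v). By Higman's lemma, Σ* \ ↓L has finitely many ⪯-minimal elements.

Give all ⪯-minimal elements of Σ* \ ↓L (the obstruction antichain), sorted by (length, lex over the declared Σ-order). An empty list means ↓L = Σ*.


Antichain: [7k, k7f, i7fii7].

|Q|=45, |F|=12, |δ|=134 (25 ε).
min D↑ (11 st, q0=0, F={4}): 0:f→0,7→1,k→2,i→3,m→0 1:f→1,7→1,k→4,i→5,m→1 2:f→2,7→6,k→2,i→2,m→2 3:f→3,7→7,k→2,i→3,m→3 4:f→4,7→4,k→4,i→4,m→4 5:f→5,7→7,k→4,i→5,m→5 6:f→4,7→6,k→4,i→6,m→6 7:f→8,7→7,k→4,i→7,m→7 8:f→8,7→8,k→4,i→9,m→8 9:f→9,7→9,k→4,i→10,m→9 10:f→10,7→4,k→4,i→10,m→10 (ε-aug+det+¬).
'7k': N↓-sim [22, 18, 6] end={s10,s13,s22,s36,s37,s44} ∉↓L; 2/2 del acc.
'k7f': |S_i|=[22, 9, 7, 5] end={s10,s22,s36,s37,s44} ∉↓L; 3/3 deletions ∈↓L.
'i7fii7': run [22, 16, 13, 8, 7, 6, 5] end={s10,s22,s36,s37,s44} ∉↓L; 6/6 single-dels accept.
3 obstructions.
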